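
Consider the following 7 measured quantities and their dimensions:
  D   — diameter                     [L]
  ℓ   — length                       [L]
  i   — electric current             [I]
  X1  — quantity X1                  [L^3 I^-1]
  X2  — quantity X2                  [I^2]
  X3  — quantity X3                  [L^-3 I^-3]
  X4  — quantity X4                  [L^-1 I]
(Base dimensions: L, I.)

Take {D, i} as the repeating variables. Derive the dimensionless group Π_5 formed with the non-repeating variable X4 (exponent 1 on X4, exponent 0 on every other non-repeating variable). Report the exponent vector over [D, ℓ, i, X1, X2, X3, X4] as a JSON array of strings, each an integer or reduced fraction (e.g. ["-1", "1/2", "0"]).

["1", "0", "-1", "0", "0", "0", "1"]

Exponent matrix [L,I] × [D,ℓ,i,X1,X2,X3,X4]:
  L: [ 1  1  0  3  0 -3 -1]
  I: [ 0  0  1 -1  2 -3  1]
RREF → pivots at {D,i} ⇒ r = 2
Pivot set = {D,i}, free = {ℓ,X1,X2,X3,X4}
RREF:
  r0: [   1    1    0    3    0   -3   -1]
  r1: [   0    0    1   -1    2   -3    1]
Fix exponent of X4 at 1, ℓ at 0, X1 at 0, X2 at 0, X3 at 0; solve each RREF row for its pivot's exponent:
  r0: exp(D) + (-1)·1 = 0 ⇒ exp(D) = 1
  r1: exp(i) + (1)·1 = 0 ⇒ exp(i) = -1
Π_5 = D · i^-1 · X4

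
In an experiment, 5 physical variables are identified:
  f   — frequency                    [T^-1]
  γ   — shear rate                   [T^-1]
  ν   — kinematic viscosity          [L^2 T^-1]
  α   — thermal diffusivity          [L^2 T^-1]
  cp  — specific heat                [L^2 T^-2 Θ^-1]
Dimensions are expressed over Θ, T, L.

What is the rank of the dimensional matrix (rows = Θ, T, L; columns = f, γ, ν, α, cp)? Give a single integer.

Write exponents as rows Θ,T,L / cols f,γ,ν,α,cp:
  Θ: [ 0  0  0  0 -1]
  T: [-1 -1 -1 -1 -2]
  L: [ 0  0  2  2  2]
RREF → pivots at {f,ν,cp} ⇒ r = 3

3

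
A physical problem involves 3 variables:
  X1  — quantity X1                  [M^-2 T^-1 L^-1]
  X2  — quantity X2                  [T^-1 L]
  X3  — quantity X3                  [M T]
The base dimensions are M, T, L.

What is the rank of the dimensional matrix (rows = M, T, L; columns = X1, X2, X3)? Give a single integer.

Dimensional matrix (M×T×L by X1×X2×X3):
  M: [-2  0  1]
  T: [-1 -1  1]
  L: [-1  1  0]
Echelon form has 2 nonzero rows (pivots: X1,X2)

2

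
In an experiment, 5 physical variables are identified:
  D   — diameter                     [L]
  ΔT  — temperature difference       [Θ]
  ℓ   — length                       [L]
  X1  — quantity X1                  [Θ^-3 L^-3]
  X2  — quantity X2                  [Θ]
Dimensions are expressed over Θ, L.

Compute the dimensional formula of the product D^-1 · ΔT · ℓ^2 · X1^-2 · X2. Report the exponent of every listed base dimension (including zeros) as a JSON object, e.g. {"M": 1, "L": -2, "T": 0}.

{"Θ": 8, "L": 7}

Write exponents as rows Θ,L / cols D,ΔT,ℓ,X1,X2:
  Θ: [ 0  1  0 -3  1]
  L: [ 1  0  1 -3  0]
  [Θ]: (-1)·0+(1)·1+(2)·0+(-2)·-3+(1)·1 = 8
  [L]: (-1)·1+(1)·0+(2)·1+(-2)·-3+(1)·0 = 7
⇒ Θ^8 L^7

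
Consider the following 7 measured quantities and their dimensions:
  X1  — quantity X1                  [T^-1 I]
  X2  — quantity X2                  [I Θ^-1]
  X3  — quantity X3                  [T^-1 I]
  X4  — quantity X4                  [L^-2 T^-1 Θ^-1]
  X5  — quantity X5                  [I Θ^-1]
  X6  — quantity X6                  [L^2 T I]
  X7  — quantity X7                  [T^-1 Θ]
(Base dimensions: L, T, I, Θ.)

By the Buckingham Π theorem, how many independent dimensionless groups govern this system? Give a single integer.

Write exponents as rows L,T,I,Θ / cols X1,X2,X3,X4,X5,X6,X7:
  L: [ 0  0  0 -2  0  2  0]
  T: [-1  0 -1 -1  0  1 -1]
  I: [ 1  1  1  0  1  1  0]
  Θ: [ 0 -1  0 -1 -1  0  1]
Row reduction gives pivot columns X1,X2,X4; rank = 3
n=7, r=3 ⇒ 4 dimensionless groups

4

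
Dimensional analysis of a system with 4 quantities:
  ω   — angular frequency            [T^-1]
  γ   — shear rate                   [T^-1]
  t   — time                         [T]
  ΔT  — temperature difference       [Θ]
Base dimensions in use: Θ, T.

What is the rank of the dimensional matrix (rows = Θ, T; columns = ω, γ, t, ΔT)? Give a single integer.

Dimensional matrix (Θ×T by ω×γ×t×ΔT):
  Θ: [ 0  0  0  1]
  T: [-1 -1  1  0]
Row reduction gives pivot columns ω,ΔT; rank = 2

2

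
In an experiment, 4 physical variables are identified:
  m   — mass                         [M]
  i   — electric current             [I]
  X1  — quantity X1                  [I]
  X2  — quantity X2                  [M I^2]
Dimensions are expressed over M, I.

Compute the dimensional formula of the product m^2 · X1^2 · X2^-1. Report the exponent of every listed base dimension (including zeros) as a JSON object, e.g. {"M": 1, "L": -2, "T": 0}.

{"M": 1, "I": 0}

Exponent matrix [M,I] × [m,i,X1,X2]:
  M: [ 1  0  0  1]
  I: [ 0  1  1  2]
  [M]: (2)·1+(2)·0+(-1)·1 = 1
  [I]: (2)·0+(2)·1+(-1)·2 = 0
⇒ M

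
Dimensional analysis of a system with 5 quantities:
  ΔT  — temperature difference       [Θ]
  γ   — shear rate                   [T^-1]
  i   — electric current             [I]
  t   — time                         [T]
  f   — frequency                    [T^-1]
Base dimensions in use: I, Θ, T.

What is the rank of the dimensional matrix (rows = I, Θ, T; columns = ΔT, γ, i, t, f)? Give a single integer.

Dimensional matrix (I×Θ×T by ΔT×γ×i×t×f):
  I: [ 0  0  1  0  0]
  Θ: [ 1  0  0  0  0]
  T: [ 0 -1  0  1 -1]
Echelon form has 3 nonzero rows (pivots: ΔT,γ,i)

3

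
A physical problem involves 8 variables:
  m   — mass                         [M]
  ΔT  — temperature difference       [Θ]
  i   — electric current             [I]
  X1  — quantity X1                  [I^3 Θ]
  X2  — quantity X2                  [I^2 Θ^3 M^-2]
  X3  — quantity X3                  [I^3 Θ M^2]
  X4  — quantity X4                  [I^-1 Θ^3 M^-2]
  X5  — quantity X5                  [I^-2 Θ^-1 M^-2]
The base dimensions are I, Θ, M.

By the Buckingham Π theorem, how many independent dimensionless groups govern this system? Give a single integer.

Exponent matrix [I,Θ,M] × [m,ΔT,i,X1,X2,X3,X4,X5]:
  I: [ 0  0  1  3  2  3 -1 -2]
  Θ: [ 0  1  0  1  3  1  3 -1]
  M: [ 1  0  0  0 -2  2 -2 -2]
Row reduction gives pivot columns m,ΔT,i; rank = 3
8 vars − rank 3 = 5 Π groups

5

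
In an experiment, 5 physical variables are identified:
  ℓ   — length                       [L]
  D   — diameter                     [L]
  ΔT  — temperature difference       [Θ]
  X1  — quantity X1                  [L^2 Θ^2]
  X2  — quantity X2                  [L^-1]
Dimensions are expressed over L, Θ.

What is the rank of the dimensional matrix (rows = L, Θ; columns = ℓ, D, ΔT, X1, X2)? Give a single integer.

Write exponents as rows L,Θ / cols ℓ,D,ΔT,X1,X2:
  L: [ 1  1  0  2 -1]
  Θ: [ 0  0  1  2  0]
RREF → pivots at {ℓ,ΔT} ⇒ r = 2

2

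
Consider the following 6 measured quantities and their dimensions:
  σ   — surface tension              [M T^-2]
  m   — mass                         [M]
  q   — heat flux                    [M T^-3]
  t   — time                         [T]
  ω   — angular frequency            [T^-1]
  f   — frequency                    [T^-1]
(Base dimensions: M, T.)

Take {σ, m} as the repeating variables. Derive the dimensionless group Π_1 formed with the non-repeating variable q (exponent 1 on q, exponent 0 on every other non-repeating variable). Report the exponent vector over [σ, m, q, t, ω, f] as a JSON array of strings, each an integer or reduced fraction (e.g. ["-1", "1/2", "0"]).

["-3/2", "1/2", "1", "0", "0", "0"]

Exponent matrix [M,T] × [σ,m,q,t,ω,f]:
  M: [ 1  1  1  0  0  0]
  T: [-2  0 -3  1 -1 -1]
RREF → pivots at {σ,m} ⇒ r = 2
Repeat: σ,m; free: q,t,ω,f
RREF:
  r0: [   1    0  3/2 -1/2  1/2  1/2]
  r1: [   0    1 -1/2  1/2 -1/2 -1/2]
Fix exponent of q at 1, t at 0, ω at 0, f at 0; solve each RREF row for its pivot's exponent:
  r0: exp(σ) + (3/2)·1 = 0 ⇒ exp(σ) = -3/2
  r1: exp(m) + (-1/2)·1 = 0 ⇒ exp(m) = 1/2
Π_1 = σ^(-3/2) · m^(1/2) · q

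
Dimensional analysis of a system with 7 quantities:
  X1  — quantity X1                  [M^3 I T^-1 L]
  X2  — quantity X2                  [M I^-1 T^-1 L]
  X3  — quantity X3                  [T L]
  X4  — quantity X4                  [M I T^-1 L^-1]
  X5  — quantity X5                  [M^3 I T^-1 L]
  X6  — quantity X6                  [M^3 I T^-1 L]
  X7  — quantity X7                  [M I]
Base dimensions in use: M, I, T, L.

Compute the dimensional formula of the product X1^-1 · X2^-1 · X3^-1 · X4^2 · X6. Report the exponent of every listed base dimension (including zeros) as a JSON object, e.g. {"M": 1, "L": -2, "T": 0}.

Exponent matrix [M,I,T,L] × [X1,X2,X3,X4,X5,X6,X7]:
  M: [ 3  1  0  1  3  3  1]
  I: [ 1 -1  0  1  1  1  1]
  T: [-1 -1  1 -1 -1 -1  0]
  L: [ 1  1  1 -1  1  1  0]
  [M]: (-1)·3+(-1)·1+(-1)·0+(2)·1+(1)·3 = 1
  [I]: (-1)·1+(-1)·-1+(-1)·0+(2)·1+(1)·1 = 3
  [T]: (-1)·-1+(-1)·-1+(-1)·1+(2)·-1+(1)·-1 = -2
  [L]: (-1)·1+(-1)·1+(-1)·1+(2)·-1+(1)·1 = -4
⇒ M I^3 T^-2 L^-4

{"M": 1, "I": 3, "T": -2, "L": -4}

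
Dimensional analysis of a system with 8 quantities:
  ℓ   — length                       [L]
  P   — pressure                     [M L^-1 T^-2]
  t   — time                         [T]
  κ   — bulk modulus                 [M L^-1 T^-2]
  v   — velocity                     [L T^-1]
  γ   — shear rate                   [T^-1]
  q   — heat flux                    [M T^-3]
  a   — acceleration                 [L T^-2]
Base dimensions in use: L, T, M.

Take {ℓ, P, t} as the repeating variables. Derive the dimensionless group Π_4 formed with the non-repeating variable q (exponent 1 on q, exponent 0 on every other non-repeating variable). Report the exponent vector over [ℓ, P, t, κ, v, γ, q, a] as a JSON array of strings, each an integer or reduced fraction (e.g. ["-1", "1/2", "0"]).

Dimensional matrix (L×T×M by ℓ×P×t×κ×v×γ×q×a):
  L: [ 1 -1  0 -1  1  0  0  1]
  T: [ 0 -2  1 -2 -1 -1 -3 -2]
  M: [ 0  1  0  1  0  0  1  0]
RREF → pivots at {ℓ,P,t} ⇒ r = 3
Repeat: ℓ,P,t; free: κ,v,γ,q,a
RREF:
  r0: [   1    0    0    0    1    0    1    1]
  r1: [   0    1    0    1    0    0    1    0]
  r2: [   0    0    1    0   -1   -1   -1   -2]
Fix exponent of q at 1, κ at 0, v at 0, γ at 0, a at 0; solve each RREF row for its pivot's exponent:
  r0: exp(ℓ) + (1)·1 = 0 ⇒ exp(ℓ) = -1
  r1: exp(P) + (1)·1 = 0 ⇒ exp(P) = -1
  r2: exp(t) + (-1)·1 = 0 ⇒ exp(t) = 1
Π_4 = ℓ^-1 · P^-1 · t · q

["-1", "-1", "1", "0", "0", "0", "1", "0"]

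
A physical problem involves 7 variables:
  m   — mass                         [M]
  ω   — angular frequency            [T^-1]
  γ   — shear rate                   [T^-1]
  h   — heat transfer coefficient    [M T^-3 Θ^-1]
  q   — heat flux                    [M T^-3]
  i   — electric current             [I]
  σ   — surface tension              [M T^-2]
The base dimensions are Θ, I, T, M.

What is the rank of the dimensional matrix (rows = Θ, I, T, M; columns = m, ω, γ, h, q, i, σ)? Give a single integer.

Write exponents as rows Θ,I,T,M / cols m,ω,γ,h,q,i,σ:
  Θ: [ 0  0  0 -1  0  0  0]
  I: [ 0  0  0  0  0  1  0]
  T: [ 0 -1 -1 -3 -3  0 -2]
  M: [ 1  0  0  1  1  0  1]
Echelon form has 4 nonzero rows (pivots: m,ω,h,i)

4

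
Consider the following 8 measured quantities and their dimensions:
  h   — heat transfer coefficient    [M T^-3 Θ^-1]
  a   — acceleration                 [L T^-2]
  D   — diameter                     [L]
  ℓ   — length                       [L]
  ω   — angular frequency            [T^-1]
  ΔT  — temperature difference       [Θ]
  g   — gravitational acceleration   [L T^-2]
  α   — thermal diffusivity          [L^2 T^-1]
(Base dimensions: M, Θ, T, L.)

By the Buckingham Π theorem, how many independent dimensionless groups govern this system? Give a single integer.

4

Write exponents as rows M,Θ,T,L / cols h,a,D,ℓ,ω,ΔT,g,α:
  M: [ 1  0  0  0  0  0  0  0]
  Θ: [-1  0  0  0  0  1  0  0]
  T: [-3 -2  0  0 -1  0 -2 -1]
  L: [ 0  1  1  1  0  0  1  2]
Echelon form has 4 nonzero rows (pivots: h,a,D,ΔT)
8 vars − rank 4 = 4 Π groups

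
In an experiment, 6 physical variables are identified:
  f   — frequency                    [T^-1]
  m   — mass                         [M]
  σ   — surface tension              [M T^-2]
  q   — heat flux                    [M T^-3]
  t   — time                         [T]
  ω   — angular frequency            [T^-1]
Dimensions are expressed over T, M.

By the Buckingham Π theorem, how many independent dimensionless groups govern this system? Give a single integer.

4

Dimensional matrix (T×M by f×m×σ×q×t×ω):
  T: [-1  0 -2 -3  1 -1]
  M: [ 0  1  1  1  0  0]
Echelon form has 2 nonzero rows (pivots: f,m)
6 vars − rank 2 = 4 Π groups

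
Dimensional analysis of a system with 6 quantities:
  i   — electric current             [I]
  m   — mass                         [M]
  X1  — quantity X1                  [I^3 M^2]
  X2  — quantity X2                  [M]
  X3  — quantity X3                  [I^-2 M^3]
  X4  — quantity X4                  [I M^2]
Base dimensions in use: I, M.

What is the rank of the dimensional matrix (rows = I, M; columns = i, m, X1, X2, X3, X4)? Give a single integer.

Write exponents as rows I,M / cols i,m,X1,X2,X3,X4:
  I: [ 1  0  3  0 -2  1]
  M: [ 0  1  2  1  3  2]
RREF → pivots at {i,m} ⇒ r = 2

2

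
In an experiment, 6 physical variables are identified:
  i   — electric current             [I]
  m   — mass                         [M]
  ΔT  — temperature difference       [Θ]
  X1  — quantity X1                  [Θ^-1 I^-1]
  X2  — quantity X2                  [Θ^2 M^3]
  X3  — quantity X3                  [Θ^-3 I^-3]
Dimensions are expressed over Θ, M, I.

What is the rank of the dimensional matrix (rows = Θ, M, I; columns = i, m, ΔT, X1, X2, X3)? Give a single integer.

Dimensional matrix (Θ×M×I by i×m×ΔT×X1×X2×X3):
  Θ: [ 0  0  1 -1  2 -3]
  M: [ 0  1  0  0  3  0]
  I: [ 1  0  0 -1  0 -3]
RREF → pivots at {i,m,ΔT} ⇒ r = 3

3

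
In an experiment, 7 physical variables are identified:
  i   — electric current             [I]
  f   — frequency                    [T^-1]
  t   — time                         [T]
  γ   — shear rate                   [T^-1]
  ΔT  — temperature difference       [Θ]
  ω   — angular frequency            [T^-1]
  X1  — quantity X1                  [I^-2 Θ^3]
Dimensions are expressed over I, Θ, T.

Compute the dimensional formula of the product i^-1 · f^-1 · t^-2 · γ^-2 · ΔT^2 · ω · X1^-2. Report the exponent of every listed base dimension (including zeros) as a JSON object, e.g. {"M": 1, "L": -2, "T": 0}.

{"I": 3, "Θ": -4, "T": 0}

Write exponents as rows I,Θ,T / cols i,f,t,γ,ΔT,ω,X1:
  I: [ 1  0  0  0  0  0 -2]
  Θ: [ 0  0  0  0  1  0  3]
  T: [ 0 -1  1 -1  0 -1  0]
  [I]: (-1)·1+(-1)·0+(-2)·0+(-2)·0+(2)·0+(1)·0+(-2)·-2 = 3
  [Θ]: (-1)·0+(-1)·0+(-2)·0+(-2)·0+(2)·1+(1)·0+(-2)·3 = -4
  [T]: (-1)·0+(-1)·-1+(-2)·1+(-2)·-1+(2)·0+(1)·-1+(-2)·0 = 0
⇒ I^3 Θ^-4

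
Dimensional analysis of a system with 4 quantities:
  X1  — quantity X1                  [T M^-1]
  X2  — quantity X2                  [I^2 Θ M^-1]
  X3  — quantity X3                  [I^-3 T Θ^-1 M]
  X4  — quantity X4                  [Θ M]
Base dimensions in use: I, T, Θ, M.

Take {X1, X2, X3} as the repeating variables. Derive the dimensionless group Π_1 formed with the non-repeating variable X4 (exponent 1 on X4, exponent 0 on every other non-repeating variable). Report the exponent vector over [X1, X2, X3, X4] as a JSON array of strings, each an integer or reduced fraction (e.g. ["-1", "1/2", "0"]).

Dimensional matrix (I×T×Θ×M by X1×X2×X3×X4):
  I: [ 0  2 -3  0]
  T: [ 1  0  1  0]
  Θ: [ 0  1 -1  1]
  M: [-1 -1  1  1]
Echelon form has 3 nonzero rows (pivots: X1,X2,X3)
Repeat: X1,X2,X3; free: X4
RREF:
  r0: [   1    0    0   -2]
  r1: [   0    1    0    3]
  r2: [   0    0    1    2]
  r3: [   0    0    0    0]
Fix exponent of X4 at 1; solve each RREF row for its pivot's exponent:
  r0: exp(X1) + (-2)·1 = 0 ⇒ exp(X1) = 2
  r1: exp(X2) + (3)·1 = 0 ⇒ exp(X2) = -3
  r2: exp(X3) + (2)·1 = 0 ⇒ exp(X3) = -2
Π_1 = X1^2 · X2^-3 · X3^-2 · X4

["2", "-3", "-2", "1"]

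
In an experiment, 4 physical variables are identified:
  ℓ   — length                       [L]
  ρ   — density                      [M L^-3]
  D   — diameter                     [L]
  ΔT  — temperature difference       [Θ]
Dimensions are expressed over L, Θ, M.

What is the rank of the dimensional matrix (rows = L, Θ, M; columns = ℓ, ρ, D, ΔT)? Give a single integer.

3

Write exponents as rows L,Θ,M / cols ℓ,ρ,D,ΔT:
  L: [ 1 -3  1  0]
  Θ: [ 0  0  0  1]
  M: [ 0  1  0  0]
Row reduction gives pivot columns ℓ,ρ,ΔT; rank = 3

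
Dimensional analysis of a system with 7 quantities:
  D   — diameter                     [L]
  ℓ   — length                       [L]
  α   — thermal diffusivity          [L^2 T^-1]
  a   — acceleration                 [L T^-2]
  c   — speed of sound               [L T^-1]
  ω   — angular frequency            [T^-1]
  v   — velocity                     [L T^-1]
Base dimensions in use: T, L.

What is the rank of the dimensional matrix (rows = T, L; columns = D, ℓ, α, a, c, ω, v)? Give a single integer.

Dimensional matrix (T×L by D×ℓ×α×a×c×ω×v):
  T: [ 0  0 -1 -2 -1 -1 -1]
  L: [ 1  1  2  1  1  0  1]
Row reduction gives pivot columns D,α; rank = 2

2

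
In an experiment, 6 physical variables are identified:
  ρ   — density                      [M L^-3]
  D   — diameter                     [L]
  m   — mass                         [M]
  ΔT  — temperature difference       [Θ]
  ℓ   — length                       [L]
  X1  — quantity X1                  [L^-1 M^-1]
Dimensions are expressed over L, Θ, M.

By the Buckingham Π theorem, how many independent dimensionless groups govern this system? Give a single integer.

3

Write exponents as rows L,Θ,M / cols ρ,D,m,ΔT,ℓ,X1:
  L: [-3  1  0  0  1 -1]
  Θ: [ 0  0  0  1  0  0]
  M: [ 1  0  1  0  0 -1]
RREF → pivots at {ρ,D,ΔT} ⇒ r = 3
6 vars − rank 3 = 3 Π groups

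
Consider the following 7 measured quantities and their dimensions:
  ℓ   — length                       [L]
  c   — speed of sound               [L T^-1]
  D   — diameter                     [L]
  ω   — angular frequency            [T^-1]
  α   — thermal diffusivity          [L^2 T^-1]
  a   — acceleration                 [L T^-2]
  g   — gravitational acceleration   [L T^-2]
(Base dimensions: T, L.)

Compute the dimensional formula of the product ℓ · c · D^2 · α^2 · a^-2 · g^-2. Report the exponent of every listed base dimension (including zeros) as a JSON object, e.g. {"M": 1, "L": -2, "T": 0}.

{"T": 5, "L": 4}

Exponent matrix [T,L] × [ℓ,c,D,ω,α,a,g]:
  T: [ 0 -1  0 -1 -1 -2 -2]
  L: [ 1  1  1  0  2  1  1]
  [T]: (1)·0+(1)·-1+(2)·0+(2)·-1+(-2)·-2+(-2)·-2 = 5
  [L]: (1)·1+(1)·1+(2)·1+(2)·2+(-2)·1+(-2)·1 = 4
⇒ T^5 L^4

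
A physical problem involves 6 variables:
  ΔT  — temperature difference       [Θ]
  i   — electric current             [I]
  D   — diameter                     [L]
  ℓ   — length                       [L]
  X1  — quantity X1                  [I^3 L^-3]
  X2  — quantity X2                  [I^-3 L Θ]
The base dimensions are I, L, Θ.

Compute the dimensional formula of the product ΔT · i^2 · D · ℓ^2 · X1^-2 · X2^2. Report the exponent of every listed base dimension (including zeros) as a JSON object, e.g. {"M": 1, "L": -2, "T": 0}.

{"I": -10, "L": 11, "Θ": 3}

Write exponents as rows I,L,Θ / cols ΔT,i,D,ℓ,X1,X2:
  I: [ 0  1  0  0  3 -3]
  L: [ 0  0  1  1 -3  1]
  Θ: [ 1  0  0  0  0  1]
  [I]: (1)·0+(2)·1+(1)·0+(2)·0+(-2)·3+(2)·-3 = -10
  [L]: (1)·0+(2)·0+(1)·1+(2)·1+(-2)·-3+(2)·1 = 11
  [Θ]: (1)·1+(2)·0+(1)·0+(2)·0+(-2)·0+(2)·1 = 3
⇒ I^-10 L^11 Θ^3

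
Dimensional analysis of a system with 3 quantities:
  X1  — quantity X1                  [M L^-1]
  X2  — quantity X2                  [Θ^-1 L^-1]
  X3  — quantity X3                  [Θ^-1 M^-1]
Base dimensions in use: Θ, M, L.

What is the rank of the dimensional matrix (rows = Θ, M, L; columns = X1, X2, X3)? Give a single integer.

2

Exponent matrix [Θ,M,L] × [X1,X2,X3]:
  Θ: [ 0 -1 -1]
  M: [ 1  0 -1]
  L: [-1 -1  0]
Row reduction gives pivot columns X1,X2; rank = 2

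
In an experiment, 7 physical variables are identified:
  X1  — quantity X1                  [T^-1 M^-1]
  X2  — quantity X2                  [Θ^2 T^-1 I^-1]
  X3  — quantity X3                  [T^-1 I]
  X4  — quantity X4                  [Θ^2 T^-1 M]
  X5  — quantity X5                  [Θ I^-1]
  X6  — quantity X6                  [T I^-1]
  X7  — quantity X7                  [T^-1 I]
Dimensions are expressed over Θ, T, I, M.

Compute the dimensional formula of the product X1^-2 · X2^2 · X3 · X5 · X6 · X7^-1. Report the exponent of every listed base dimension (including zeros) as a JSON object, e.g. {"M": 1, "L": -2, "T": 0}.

{"Θ": 5, "T": 1, "I": -4, "M": 2}

Exponent matrix [Θ,T,I,M] × [X1,X2,X3,X4,X5,X6,X7]:
  Θ: [ 0  2  0  2  1  0  0]
  T: [-1 -1 -1 -1  0  1 -1]
  I: [ 0 -1  1  0 -1 -1  1]
  M: [-1  0  0  1  0  0  0]
  [Θ]: (-2)·0+(2)·2+(1)·0+(1)·1+(1)·0+(-1)·0 = 5
  [T]: (-2)·-1+(2)·-1+(1)·-1+(1)·0+(1)·1+(-1)·-1 = 1
  [I]: (-2)·0+(2)·-1+(1)·1+(1)·-1+(1)·-1+(-1)·1 = -4
  [M]: (-2)·-1+(2)·0+(1)·0+(1)·0+(1)·0+(-1)·0 = 2
⇒ Θ^5 T I^-4 M^2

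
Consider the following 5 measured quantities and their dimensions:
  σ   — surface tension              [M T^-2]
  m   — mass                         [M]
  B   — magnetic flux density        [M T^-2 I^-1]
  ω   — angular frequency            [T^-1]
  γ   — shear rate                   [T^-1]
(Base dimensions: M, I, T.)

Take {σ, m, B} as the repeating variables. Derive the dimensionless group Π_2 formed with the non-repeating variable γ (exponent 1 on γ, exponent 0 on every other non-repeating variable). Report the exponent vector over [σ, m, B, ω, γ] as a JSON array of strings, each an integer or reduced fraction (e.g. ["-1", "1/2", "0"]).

Dimensional matrix (M×I×T by σ×m×B×ω×γ):
  M: [ 1  1  1  0  0]
  I: [ 0  0 -1  0  0]
  T: [-2  0 -2 -1 -1]
RREF → pivots at {σ,m,B} ⇒ r = 3
Repeat: σ,m,B; free: ω,γ
RREF:
  r0: [   1    0    0  1/2  1/2]
  r1: [   0    1    0 -1/2 -1/2]
  r2: [   0    0    1    0    0]
Fix exponent of γ at 1, ω at 0; solve each RREF row for its pivot's exponent:
  r0: exp(σ) + (1/2)·1 = 0 ⇒ exp(σ) = -1/2
  r1: exp(m) + (-1/2)·1 = 0 ⇒ exp(m) = 1/2
  r2: exp(B) + (0)·1 = 0 ⇒ exp(B) = 0
Π_2 = σ^(-1/2) · m^(1/2) · γ

["-1/2", "1/2", "0", "0", "1"]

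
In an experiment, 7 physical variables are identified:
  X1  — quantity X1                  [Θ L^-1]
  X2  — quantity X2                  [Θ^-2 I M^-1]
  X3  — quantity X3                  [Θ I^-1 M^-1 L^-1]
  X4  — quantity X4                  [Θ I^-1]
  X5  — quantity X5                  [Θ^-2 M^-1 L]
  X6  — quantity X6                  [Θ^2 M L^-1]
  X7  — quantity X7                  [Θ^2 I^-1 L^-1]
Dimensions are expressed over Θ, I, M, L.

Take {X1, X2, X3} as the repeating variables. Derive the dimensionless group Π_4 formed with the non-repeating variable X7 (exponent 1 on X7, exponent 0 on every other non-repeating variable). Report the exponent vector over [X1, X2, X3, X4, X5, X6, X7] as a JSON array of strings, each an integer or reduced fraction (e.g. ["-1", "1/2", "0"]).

Exponent matrix [Θ,I,M,L] × [X1,X2,X3,X4,X5,X6,X7]:
  Θ: [ 1 -2  1  1 -2  2  2]
  I: [ 0  1 -1 -1  0  0 -1]
  M: [ 0 -1 -1  0 -1  1  0]
  L: [-1  0 -1  0  1 -1 -1]
Row reduction gives pivot columns X1,X2,X3; rank = 3
Pivot set = {X1,X2,X3}, free = {X4,X5,X6,X7}
RREF:
  r0: [   1    0    0 -1/2 -3/2  3/2  1/2]
  r1: [   0    1    0 -1/2  1/2 -1/2 -1/2]
  r2: [   0    0    1  1/2  1/2 -1/2  1/2]
  r3: [   0    0    0    0    0    0    0]
Fix exponent of X7 at 1, X4 at 0, X5 at 0, X6 at 0; solve each RREF row for its pivot's exponent:
  r0: exp(X1) + (1/2)·1 = 0 ⇒ exp(X1) = -1/2
  r1: exp(X2) + (-1/2)·1 = 0 ⇒ exp(X2) = 1/2
  r2: exp(X3) + (1/2)·1 = 0 ⇒ exp(X3) = -1/2
Π_4 = X1^(-1/2) · X2^(1/2) · X3^(-1/2) · X7

["-1/2", "1/2", "-1/2", "0", "0", "0", "1"]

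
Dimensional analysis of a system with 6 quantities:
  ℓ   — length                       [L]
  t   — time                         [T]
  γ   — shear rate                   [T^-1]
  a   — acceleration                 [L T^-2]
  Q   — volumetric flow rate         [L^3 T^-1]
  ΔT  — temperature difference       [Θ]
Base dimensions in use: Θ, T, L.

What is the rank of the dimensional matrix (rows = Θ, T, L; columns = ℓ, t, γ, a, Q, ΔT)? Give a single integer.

Dimensional matrix (Θ×T×L by ℓ×t×γ×a×Q×ΔT):
  Θ: [ 0  0  0  0  0  1]
  T: [ 0  1 -1 -2 -1  0]
  L: [ 1  0  0  1  3  0]
Row reduction gives pivot columns ℓ,t,ΔT; rank = 3

3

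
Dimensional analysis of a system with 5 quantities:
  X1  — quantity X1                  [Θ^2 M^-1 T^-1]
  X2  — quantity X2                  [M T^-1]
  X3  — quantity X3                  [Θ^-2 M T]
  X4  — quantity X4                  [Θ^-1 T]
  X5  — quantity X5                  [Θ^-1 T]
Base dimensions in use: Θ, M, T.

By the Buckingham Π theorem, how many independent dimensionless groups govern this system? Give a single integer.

Write exponents as rows Θ,M,T / cols X1,X2,X3,X4,X5:
  Θ: [ 2  0 -2 -1 -1]
  M: [-1  1  1  0  0]
  T: [-1 -1  1  1  1]
Echelon form has 2 nonzero rows (pivots: X1,X2)
5 vars − rank 2 = 3 Π groups

3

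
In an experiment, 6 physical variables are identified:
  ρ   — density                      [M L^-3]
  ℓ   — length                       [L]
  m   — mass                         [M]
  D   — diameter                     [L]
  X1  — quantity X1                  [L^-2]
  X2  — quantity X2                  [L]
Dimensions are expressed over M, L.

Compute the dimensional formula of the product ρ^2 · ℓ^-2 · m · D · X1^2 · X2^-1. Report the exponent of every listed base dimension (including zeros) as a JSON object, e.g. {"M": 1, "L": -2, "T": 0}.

Exponent matrix [M,L] × [ρ,ℓ,m,D,X1,X2]:
  M: [ 1  0  1  0  0  0]
  L: [-3  1  0  1 -2  1]
  [M]: (2)·1+(-2)·0+(1)·1+(1)·0+(2)·0+(-1)·0 = 3
  [L]: (2)·-3+(-2)·1+(1)·0+(1)·1+(2)·-2+(-1)·1 = -12
⇒ M^3 L^-12

{"M": 3, "L": -12}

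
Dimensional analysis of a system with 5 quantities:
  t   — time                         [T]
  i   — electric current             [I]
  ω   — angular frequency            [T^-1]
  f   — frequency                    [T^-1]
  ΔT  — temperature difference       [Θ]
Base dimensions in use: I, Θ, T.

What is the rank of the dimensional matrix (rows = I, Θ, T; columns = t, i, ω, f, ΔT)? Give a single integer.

Dimensional matrix (I×Θ×T by t×i×ω×f×ΔT):
  I: [ 0  1  0  0  0]
  Θ: [ 0  0  0  0  1]
  T: [ 1  0 -1 -1  0]
Echelon form has 3 nonzero rows (pivots: t,i,ΔT)

3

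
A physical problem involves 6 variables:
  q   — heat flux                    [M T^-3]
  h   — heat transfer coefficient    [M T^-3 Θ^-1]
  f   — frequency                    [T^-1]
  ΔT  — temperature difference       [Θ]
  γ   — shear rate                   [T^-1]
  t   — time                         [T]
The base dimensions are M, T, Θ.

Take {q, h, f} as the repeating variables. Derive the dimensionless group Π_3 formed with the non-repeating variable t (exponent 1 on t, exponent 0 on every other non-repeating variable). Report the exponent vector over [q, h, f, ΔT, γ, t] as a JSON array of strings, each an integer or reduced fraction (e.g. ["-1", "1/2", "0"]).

Dimensional matrix (M×T×Θ by q×h×f×ΔT×γ×t):
  M: [ 1  1  0  0  0  0]
  T: [-3 -3 -1  0 -1  1]
  Θ: [ 0 -1  0  1  0  0]
RREF → pivots at {q,h,f} ⇒ r = 3
Repeat: q,h,f; free: ΔT,γ,t
RREF:
  r0: [   1    0    0    1    0    0]
  r1: [   0    1    0   -1    0    0]
  r2: [   0    0    1    0    1   -1]
Fix exponent of t at 1, ΔT at 0, γ at 0; solve each RREF row for its pivot's exponent:
  r0: exp(q) + (0)·1 = 0 ⇒ exp(q) = 0
  r1: exp(h) + (0)·1 = 0 ⇒ exp(h) = 0
  r2: exp(f) + (-1)·1 = 0 ⇒ exp(f) = 1
Π_3 = f · t

["0", "0", "1", "0", "0", "1"]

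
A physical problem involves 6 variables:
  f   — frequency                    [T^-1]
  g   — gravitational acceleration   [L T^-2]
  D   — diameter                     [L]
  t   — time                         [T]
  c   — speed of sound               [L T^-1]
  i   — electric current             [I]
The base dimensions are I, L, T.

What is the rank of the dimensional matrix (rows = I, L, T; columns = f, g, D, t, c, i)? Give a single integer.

3

Exponent matrix [I,L,T] × [f,g,D,t,c,i]:
  I: [ 0  0  0  0  0  1]
  L: [ 0  1  1  0  1  0]
  T: [-1 -2  0  1 -1  0]
Echelon form has 3 nonzero rows (pivots: f,g,i)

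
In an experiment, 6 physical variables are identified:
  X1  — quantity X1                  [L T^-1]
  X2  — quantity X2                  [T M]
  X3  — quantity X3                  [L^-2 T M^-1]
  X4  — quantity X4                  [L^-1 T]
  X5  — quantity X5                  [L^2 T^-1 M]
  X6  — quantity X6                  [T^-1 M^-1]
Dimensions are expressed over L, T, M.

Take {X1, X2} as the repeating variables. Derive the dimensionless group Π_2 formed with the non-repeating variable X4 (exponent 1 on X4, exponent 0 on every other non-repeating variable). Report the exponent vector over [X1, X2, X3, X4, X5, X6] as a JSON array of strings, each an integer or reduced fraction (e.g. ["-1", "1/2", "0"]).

Write exponents as rows L,T,M / cols X1,X2,X3,X4,X5,X6:
  L: [ 1  0 -2 -1  2  0]
  T: [-1  1  1  1 -1 -1]
  M: [ 0  1 -1  0  1 -1]
Echelon form has 2 nonzero rows (pivots: X1,X2)
Pivot set = {X1,X2}, free = {X3,X4,X5,X6}
RREF:
  r0: [   1    0   -2   -1    2    0]
  r1: [   0    1   -1    0    1   -1]
  r2: [   0    0    0    0    0    0]
Fix exponent of X4 at 1, X3 at 0, X5 at 0, X6 at 0; solve each RREF row for its pivot's exponent:
  r0: exp(X1) + (-1)·1 = 0 ⇒ exp(X1) = 1
  r1: exp(X2) + (0)·1 = 0 ⇒ exp(X2) = 0
Π_2 = X1 · X4

["1", "0", "0", "1", "0", "0"]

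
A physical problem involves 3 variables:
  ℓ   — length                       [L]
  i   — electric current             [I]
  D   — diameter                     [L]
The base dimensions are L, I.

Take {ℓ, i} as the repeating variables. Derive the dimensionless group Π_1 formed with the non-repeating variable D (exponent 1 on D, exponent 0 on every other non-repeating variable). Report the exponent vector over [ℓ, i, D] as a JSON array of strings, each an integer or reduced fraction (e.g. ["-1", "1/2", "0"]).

["-1", "0", "1"]

Exponent matrix [L,I] × [ℓ,i,D]:
  L: [ 1  0  1]
  I: [ 0  1  0]
Row reduction gives pivot columns ℓ,i; rank = 2
Repeat: ℓ,i; free: D
RREF:
  r0: [   1    0    1]
  r1: [   0    1    0]
Fix exponent of D at 1; solve each RREF row for its pivot's exponent:
  r0: exp(ℓ) + (1)·1 = 0 ⇒ exp(ℓ) = -1
  r1: exp(i) + (0)·1 = 0 ⇒ exp(i) = 0
Π_1 = ℓ^-1 · D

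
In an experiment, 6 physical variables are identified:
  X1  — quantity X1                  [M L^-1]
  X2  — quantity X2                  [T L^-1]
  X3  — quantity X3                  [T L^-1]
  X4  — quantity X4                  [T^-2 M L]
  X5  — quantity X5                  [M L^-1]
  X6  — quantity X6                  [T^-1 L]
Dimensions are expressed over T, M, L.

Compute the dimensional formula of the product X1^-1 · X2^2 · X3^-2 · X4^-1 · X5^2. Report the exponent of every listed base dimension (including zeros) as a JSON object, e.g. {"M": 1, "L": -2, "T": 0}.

Write exponents as rows T,M,L / cols X1,X2,X3,X4,X5,X6:
  T: [ 0  1  1 -2  0 -1]
  M: [ 1  0  0  1  1  0]
  L: [-1 -1 -1  1 -1  1]
  [T]: (-1)·0+(2)·1+(-2)·1+(-1)·-2+(2)·0 = 2
  [M]: (-1)·1+(2)·0+(-2)·0+(-1)·1+(2)·1 = 0
  [L]: (-1)·-1+(2)·-1+(-2)·-1+(-1)·1+(2)·-1 = -2
⇒ T^2 L^-2

{"T": 2, "M": 0, "L": -2}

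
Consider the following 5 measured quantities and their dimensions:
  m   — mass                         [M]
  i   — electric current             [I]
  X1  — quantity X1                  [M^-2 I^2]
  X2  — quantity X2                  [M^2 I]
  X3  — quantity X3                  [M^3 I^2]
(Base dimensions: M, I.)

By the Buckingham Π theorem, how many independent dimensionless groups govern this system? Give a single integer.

3

Dimensional matrix (M×I by m×i×X1×X2×X3):
  M: [ 1  0 -2  2  3]
  I: [ 0  1  2  1  2]
RREF → pivots at {m,i} ⇒ r = 2
n=5, r=2 ⇒ 3 dimensionless groups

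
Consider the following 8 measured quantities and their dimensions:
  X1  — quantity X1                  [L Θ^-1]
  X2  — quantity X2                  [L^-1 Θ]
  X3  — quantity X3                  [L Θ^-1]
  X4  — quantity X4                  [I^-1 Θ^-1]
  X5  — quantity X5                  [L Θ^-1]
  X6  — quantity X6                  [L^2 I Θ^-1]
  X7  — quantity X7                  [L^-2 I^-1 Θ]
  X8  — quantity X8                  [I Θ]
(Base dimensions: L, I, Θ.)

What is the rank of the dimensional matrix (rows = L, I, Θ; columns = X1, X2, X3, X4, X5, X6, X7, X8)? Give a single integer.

2

Dimensional matrix (L×I×Θ by X1×X2×X3×X4×X5×X6×X7×X8):
  L: [ 1 -1  1  0  1  2 -2  0]
  I: [ 0  0  0 -1  0  1 -1  1]
  Θ: [-1  1 -1 -1 -1 -1  1  1]
RREF → pivots at {X1,X4} ⇒ r = 2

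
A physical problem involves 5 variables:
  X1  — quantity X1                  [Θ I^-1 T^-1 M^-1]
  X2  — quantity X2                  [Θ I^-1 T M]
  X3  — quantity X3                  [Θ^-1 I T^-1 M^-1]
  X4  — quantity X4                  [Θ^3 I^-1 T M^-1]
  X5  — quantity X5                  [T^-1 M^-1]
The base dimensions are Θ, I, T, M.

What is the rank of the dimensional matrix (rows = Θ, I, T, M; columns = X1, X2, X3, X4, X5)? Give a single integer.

3

Dimensional matrix (Θ×I×T×M by X1×X2×X3×X4×X5):
  Θ: [ 1  1 -1  3  0]
  I: [-1 -1  1 -1  0]
  T: [-1  1 -1  1 -1]
  M: [-1  1 -1 -1 -1]
Row reduction gives pivot columns X1,X2,X4; rank = 3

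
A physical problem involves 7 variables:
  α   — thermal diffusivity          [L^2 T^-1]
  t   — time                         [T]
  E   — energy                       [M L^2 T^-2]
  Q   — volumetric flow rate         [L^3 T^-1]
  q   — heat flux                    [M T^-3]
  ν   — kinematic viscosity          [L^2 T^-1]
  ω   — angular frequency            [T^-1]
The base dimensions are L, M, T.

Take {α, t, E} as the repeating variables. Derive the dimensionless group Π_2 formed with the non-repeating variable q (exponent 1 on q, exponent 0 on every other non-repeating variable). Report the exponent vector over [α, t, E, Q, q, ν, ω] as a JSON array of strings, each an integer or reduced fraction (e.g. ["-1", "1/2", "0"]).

Exponent matrix [L,M,T] × [α,t,E,Q,q,ν,ω]:
  L: [ 2  0  2  3  0  2  0]
  M: [ 0  0  1  0  1  0  0]
  T: [-1  1 -2 -1 -3 -1 -1]
RREF → pivots at {α,t,E} ⇒ r = 3
Pivot set = {α,t,E}, free = {Q,q,ν,ω}
RREF:
  r0: [   1    0    0  3/2   -1    1    0]
  r1: [   0    1    0  1/2   -2    0   -1]
  r2: [   0    0    1    0    1    0    0]
Fix exponent of q at 1, Q at 0, ν at 0, ω at 0; solve each RREF row for its pivot's exponent:
  r0: exp(α) + (-1)·1 = 0 ⇒ exp(α) = 1
  r1: exp(t) + (-2)·1 = 0 ⇒ exp(t) = 2
  r2: exp(E) + (1)·1 = 0 ⇒ exp(E) = -1
Π_2 = α · t^2 · E^-1 · q

["1", "2", "-1", "0", "1", "0", "0"]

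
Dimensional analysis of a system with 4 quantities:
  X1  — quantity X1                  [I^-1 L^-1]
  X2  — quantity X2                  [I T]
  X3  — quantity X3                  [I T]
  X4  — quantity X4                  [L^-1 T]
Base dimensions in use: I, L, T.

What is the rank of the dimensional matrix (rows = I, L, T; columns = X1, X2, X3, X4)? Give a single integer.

Dimensional matrix (I×L×T by X1×X2×X3×X4):
  I: [-1  1  1  0]
  L: [-1  0  0 -1]
  T: [ 0  1  1  1]
Row reduction gives pivot columns X1,X2; rank = 2

2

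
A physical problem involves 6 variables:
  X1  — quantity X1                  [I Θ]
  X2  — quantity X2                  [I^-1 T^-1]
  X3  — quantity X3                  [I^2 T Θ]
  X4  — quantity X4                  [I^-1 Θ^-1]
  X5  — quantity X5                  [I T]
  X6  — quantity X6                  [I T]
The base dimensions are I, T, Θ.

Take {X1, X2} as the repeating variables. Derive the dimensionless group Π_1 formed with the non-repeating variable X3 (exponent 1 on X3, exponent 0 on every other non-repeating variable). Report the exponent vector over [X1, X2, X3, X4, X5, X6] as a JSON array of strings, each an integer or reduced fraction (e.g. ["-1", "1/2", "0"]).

Dimensional matrix (I×T×Θ by X1×X2×X3×X4×X5×X6):
  I: [ 1 -1  2 -1  1  1]
  T: [ 0 -1  1  0  1  1]
  Θ: [ 1  0  1 -1  0  0]
Row reduction gives pivot columns X1,X2; rank = 2
Repeat: X1,X2; free: X3,X4,X5,X6
RREF:
  r0: [   1    0    1   -1    0    0]
  r1: [   0    1   -1    0   -1   -1]
  r2: [   0    0    0    0    0    0]
Fix exponent of X3 at 1, X4 at 0, X5 at 0, X6 at 0; solve each RREF row for its pivot's exponent:
  r0: exp(X1) + (1)·1 = 0 ⇒ exp(X1) = -1
  r1: exp(X2) + (-1)·1 = 0 ⇒ exp(X2) = 1
Π_1 = X1^-1 · X2 · X3

["-1", "1", "1", "0", "0", "0"]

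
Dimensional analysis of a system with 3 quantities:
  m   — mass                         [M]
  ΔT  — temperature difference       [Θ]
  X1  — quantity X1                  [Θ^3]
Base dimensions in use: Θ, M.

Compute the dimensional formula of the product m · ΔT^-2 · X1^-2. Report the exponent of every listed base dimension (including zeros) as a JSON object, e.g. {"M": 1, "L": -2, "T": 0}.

Dimensional matrix (Θ×M by m×ΔT×X1):
  Θ: [ 0  1  3]
  M: [ 1  0  0]
  [Θ]: (1)·0+(-2)·1+(-2)·3 = -8
  [M]: (1)·1+(-2)·0+(-2)·0 = 1
⇒ Θ^-8 M

{"Θ": -8, "M": 1}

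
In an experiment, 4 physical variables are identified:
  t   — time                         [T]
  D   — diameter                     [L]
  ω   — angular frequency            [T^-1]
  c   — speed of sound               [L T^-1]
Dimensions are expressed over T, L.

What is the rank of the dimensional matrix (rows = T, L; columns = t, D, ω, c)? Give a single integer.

Dimensional matrix (T×L by t×D×ω×c):
  T: [ 1  0 -1 -1]
  L: [ 0  1  0  1]
RREF → pivots at {t,D} ⇒ r = 2

2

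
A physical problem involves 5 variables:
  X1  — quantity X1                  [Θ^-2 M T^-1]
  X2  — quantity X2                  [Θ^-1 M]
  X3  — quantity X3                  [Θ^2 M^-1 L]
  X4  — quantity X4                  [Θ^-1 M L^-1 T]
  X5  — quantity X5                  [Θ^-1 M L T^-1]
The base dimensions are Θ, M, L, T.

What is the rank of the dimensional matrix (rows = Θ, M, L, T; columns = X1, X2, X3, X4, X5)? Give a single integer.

Dimensional matrix (Θ×M×L×T by X1×X2×X3×X4×X5):
  Θ: [-2 -1  2 -1 -1]
  M: [ 1  1 -1  1  1]
  L: [ 0  0  1 -1  1]
  T: [-1  0  0  1 -1]
Row reduction gives pivot columns X1,X2,X3; rank = 3

3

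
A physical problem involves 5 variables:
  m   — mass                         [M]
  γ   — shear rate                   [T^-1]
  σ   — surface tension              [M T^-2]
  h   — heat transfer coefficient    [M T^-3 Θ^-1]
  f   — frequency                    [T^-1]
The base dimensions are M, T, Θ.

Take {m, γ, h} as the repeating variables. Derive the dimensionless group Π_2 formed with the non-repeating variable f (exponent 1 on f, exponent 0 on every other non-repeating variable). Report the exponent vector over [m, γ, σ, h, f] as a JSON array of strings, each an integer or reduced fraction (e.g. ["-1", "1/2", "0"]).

["0", "-1", "0", "0", "1"]

Dimensional matrix (M×T×Θ by m×γ×σ×h×f):
  M: [ 1  0  1  1  0]
  T: [ 0 -1 -2 -3 -1]
  Θ: [ 0  0  0 -1  0]
Echelon form has 3 nonzero rows (pivots: m,γ,h)
Pivot set = {m,γ,h}, free = {σ,f}
RREF:
  r0: [   1    0    1    0    0]
  r1: [   0    1    2    0    1]
  r2: [   0    0    0    1    0]
Fix exponent of f at 1, σ at 0; solve each RREF row for its pivot's exponent:
  r0: exp(m) + (0)·1 = 0 ⇒ exp(m) = 0
  r1: exp(γ) + (1)·1 = 0 ⇒ exp(γ) = -1
  r2: exp(h) + (0)·1 = 0 ⇒ exp(h) = 0
Π_2 = γ^-1 · f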